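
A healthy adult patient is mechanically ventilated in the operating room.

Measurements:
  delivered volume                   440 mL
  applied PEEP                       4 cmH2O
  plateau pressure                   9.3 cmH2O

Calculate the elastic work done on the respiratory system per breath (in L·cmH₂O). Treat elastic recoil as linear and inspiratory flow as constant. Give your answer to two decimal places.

1.17

Elastic work ≈ ½ × (Pplat − PEEP) × Vt = 0.5 × (9.3 − 4) × 0.440 L = 0.5 × 5.3 × 0.440 = 1.166 L·cmH2O.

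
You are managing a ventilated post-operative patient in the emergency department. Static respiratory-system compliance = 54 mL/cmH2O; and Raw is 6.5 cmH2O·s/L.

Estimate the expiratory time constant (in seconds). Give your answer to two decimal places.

0.35

τ = R × C = 6.5 × 54 mL/cmH2O = 6.5 × 0.054 L/cmH2O = 0.351 s.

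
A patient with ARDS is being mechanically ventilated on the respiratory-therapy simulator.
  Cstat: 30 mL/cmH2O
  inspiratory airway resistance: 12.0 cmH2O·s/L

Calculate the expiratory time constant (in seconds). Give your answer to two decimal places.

0.36

τ = R × C = 12.0 × 30 mL/cmH2O = 12.0 × 0.030 L/cmH2O = 0.36 s.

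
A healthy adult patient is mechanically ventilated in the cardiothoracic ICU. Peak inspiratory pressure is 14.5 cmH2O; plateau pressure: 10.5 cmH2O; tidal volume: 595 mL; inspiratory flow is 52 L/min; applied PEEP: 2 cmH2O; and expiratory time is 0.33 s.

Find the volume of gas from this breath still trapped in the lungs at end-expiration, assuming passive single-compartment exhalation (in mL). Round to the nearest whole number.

214

Flow: 52 L/min ÷ 60 = 0.8667 L/s.
R = (PIP − Pplat)/V̇ = (14.5 − 10.5) / 0.8667 = 4.0/0.8667 = 4.615 cmH2O·s/L.
C = Vt/(Pplat − PEEP) = 595.0 / (10.5 − 2) = 595.0/8.5 = 70.0 mL/cmH2O.
τ = R × C = 4.615 × 0.07 L/cmH2O = 0.3231 s.
Fraction remaining = e^(−Te/τ) = e^(−0.33/0.3231) = 0.3601.
Trapped volume = 595.0 × 0.3601 = 214.26 mL.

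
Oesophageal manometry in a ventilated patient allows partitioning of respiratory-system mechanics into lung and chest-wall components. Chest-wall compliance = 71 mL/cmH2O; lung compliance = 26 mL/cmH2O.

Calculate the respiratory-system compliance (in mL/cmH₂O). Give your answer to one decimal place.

19.0

Lung and chest wall are elastances in series: 1/Crs = 1/CL + 1/Ccw.
1/Crs = 1/26 + 1/71 = 0.05255.
Crs = 19.029 mL/cmH2O.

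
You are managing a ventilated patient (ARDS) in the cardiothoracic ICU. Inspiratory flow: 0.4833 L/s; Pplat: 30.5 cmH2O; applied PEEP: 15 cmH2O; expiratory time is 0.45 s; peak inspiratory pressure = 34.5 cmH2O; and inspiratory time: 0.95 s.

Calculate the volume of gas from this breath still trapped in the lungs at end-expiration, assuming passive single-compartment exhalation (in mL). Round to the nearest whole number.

73

Vt = flow × Ti = 0.4833 L/s × 0.95 s × 1000 mL/L = 459.14 mL.
R = (PIP − Pplat)/V̇ = (34.5 − 30.5) / 0.4833 = 4.0/0.4833 = 8.276 cmH2O·s/L.
C = Vt/(Pplat − PEEP) = 459.14 / (30.5 − 15) = 459.14/15.5 = 29.622 mL/cmH2O.
τ = R × C = 8.276 × 0.02962 L/cmH2O = 0.2451 s.
Fraction remaining = e^(−Te/τ) = e^(−0.45/0.2451) = 0.1595.
Trapped volume = 459.14 × 0.1595 = 73.233 mL.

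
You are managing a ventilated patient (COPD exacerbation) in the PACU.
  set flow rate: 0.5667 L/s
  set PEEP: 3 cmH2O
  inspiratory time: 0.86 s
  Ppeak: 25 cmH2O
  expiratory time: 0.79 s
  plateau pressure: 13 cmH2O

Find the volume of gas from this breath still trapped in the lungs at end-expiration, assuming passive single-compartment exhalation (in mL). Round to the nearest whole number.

Vt = flow × Ti = 0.5667 L/s × 0.86 s × 1000 mL/L = 487.36 mL.
R = (PIP − Pplat)/V̇ = (25 − 13) / 0.5667 = 12.0/0.5667 = 21.175 cmH2O·s/L.
C = Vt/(Pplat − PEEP) = 487.36 / (13 − 3) = 487.36/10.0 = 48.736 mL/cmH2O.
τ = R × C = 21.175 × 0.04874 L/cmH2O = 1.032 s.
Fraction remaining = e^(−Te/τ) = e^(−0.79/1.032) = 0.4651.
Trapped volume = 487.36 × 0.4651 = 226.67 mL.

227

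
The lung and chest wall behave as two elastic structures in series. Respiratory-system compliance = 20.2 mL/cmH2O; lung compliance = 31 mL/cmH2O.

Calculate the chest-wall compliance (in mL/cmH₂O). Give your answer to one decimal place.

1/Ccw = 1/Crs − 1/CL.
1/Ccw = 1/20.2 − 1/31 = 0.01725.
Ccw = 57.971 mL/cmH2O.

58.0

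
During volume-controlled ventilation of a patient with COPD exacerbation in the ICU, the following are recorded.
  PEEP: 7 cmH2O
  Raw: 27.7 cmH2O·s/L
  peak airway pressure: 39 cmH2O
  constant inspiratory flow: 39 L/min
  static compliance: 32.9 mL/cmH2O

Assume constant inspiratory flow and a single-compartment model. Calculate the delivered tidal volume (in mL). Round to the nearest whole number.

Flow: 39 L/min ÷ 60 = 0.65 L/s.
Equation of motion (constant flow): PIP = Vt/C + R·V̇ + PEEP.
Vt/C = PIP − R·V̇ − PEEP = 39 − 18.005 − 7 = 13.995 cmH2O.
Vt = C × 13.995 = 32.9 × 13.995 = 460.44 mL.

460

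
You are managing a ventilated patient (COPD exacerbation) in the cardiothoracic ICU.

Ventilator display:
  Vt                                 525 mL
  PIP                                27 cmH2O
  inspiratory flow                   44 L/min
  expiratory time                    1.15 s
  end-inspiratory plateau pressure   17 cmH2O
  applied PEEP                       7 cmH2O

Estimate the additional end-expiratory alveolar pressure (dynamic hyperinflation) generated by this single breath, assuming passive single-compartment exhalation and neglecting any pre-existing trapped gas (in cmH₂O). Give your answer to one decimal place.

2.0

Flow: 44 L/min ÷ 60 = 0.7333 L/s.
R = (PIP − Pplat)/V̇ = (27 − 17) / 0.7333 = 10.0/0.7333 = 13.637 cmH2O·s/L.
C = Vt/(Pplat − PEEP) = 525.0 / (17 − 7) = 525.0/10.0 = 52.5 mL/cmH2O.
τ = R × C = 13.637 × 0.0525 L/cmH2O = 0.7159 s.
Fraction remaining = e^(−Te/τ) = e^(−1.15/0.7159) = 0.2006; trapped volume = 525.0 × 0.2006 = 105.32 mL.
Additional alveolar pressure from trapping ≈ V_trapped / C = 105.32 / 52.5 = 2.006 cmH2O.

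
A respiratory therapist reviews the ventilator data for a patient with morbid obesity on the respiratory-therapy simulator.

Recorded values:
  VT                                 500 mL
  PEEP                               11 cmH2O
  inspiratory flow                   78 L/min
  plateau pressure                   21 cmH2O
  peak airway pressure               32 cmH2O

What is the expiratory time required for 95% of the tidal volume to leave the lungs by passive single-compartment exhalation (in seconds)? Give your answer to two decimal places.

1.27

Flow: 78 L/min ÷ 60 = 1.3 L/s.
R = (PIP − Pplat)/V̇ = (32 − 21) / 1.3 = 11.0/1.3 = 8.462 cmH2O·s/L.
C = Vt/(Pplat − PEEP) = 500.0 / (21 − 11) = 500.0/10.0 = 50.0 mL/cmH2O.
τ = R × C = 8.462 × 0.05 L/cmH2O = 0.4231 s.
t = −τ·ln(1 − 0.95) = −0.4231·ln(0.05) = 1.267 s.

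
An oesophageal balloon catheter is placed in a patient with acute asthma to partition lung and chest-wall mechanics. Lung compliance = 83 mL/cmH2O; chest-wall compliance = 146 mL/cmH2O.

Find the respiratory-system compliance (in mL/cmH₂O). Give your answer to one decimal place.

52.9

Lung and chest wall are elastances in series: 1/Crs = 1/CL + 1/Ccw.
1/Crs = 1/83 + 1/146 = 0.0189.
Crs = 52.91 mL/cmH2O.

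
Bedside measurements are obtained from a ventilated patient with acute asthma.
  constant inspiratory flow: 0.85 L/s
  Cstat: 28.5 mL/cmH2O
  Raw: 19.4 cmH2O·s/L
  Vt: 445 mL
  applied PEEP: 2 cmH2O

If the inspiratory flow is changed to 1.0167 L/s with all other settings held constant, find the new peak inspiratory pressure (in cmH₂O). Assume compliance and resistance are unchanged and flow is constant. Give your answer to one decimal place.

PIP = Vt/C + R·V̇ + PEEP (constant-flow equation of motion).
Only the resistive term changes: ΔPIP = R × ΔV̇ = 19.4 × (1.0167 − 0.85) = 19.4 × 0.1667 = 3.234 cmH2O.
Original PIP = 445/28.5 + 19.4×0.85 + 2 = 34.104 cmH2O; new PIP = 34.104 + (3.234) = 37.338 cmH2O.

37.3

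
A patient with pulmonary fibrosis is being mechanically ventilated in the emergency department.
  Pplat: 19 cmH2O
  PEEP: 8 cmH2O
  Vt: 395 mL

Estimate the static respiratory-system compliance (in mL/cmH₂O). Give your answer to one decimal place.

35.9

Cstat = Vt / (Pplat − PEEP) = 395 / (19 − 8) = 395 / 11.0 = 35.909 mL/cmH2O.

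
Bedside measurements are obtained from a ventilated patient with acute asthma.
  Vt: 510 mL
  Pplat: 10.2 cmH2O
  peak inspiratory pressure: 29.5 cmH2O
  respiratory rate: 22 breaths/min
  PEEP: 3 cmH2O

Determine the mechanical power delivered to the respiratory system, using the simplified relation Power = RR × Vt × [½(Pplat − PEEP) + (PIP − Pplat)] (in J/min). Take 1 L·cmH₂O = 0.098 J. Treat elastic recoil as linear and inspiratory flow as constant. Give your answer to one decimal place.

25.2

Per-breath work = Vt × [½(Pplat−PEEP) + (PIP−Pplat)] = 0.510 × [0.5×7.2 + 19.3] = 0.510 × 22.9 = 11.679 L·cmH2O.
Power = 22 × 11.679 = 256.94 L·cmH2O/min.
× 0.098 J/(L·cmH2O) → 25.18 J/min.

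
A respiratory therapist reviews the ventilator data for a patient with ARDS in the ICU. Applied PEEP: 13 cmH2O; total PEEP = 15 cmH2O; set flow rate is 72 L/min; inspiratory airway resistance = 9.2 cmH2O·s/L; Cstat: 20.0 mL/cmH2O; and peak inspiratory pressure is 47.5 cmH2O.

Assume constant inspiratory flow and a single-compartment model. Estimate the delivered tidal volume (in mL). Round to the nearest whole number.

Flow: 72 L/min ÷ 60 = 1.2 L/s.
Total PEEP = 15 cmH2O (set 13 + intrinsic 2); this is the baseline alveolar pressure.
Equation of motion (constant flow): PIP = Vt/C + R·V̇ + PEEP.
Vt/C = PIP − R·V̇ − PEEP = 47.5 − 11.04 − 15 = 21.46 cmH2O.
Vt = C × 21.46 = 20.0 × 21.46 = 429.2 mL.

429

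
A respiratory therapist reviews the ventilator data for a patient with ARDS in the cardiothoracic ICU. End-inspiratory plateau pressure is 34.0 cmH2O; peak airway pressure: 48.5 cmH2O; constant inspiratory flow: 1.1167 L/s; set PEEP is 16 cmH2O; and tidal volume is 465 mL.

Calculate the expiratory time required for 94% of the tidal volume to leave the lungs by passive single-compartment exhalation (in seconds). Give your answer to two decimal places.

R = (PIP − Pplat)/V̇ = (48.5 − 34.0) / 1.1167 = 14.5/1.1167 = 12.985 cmH2O·s/L.
C = Vt/(Pplat − PEEP) = 465.0 / (34.0 − 16) = 465.0/18.0 = 25.833 mL/cmH2O.
τ = R × C = 12.985 × 0.02583 L/cmH2O = 0.3354 s.
t = −τ·ln(1 − 0.94) = −0.3354·ln(0.06) = 0.9436 s.

0.94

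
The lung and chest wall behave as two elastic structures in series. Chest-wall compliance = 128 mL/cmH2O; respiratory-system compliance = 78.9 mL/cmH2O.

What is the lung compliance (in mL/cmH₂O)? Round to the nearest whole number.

1/CL = 1/Crs − 1/Ccw.
1/CL = 1/78.9 − 1/128 = 0.004862.
CL = 205.68 mL/cmH2O.

206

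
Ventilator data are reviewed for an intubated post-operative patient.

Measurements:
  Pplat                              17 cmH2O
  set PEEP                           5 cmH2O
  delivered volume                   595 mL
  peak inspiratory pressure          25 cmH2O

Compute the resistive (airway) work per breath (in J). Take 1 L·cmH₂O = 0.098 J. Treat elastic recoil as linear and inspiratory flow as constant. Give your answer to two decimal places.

With constant inspiratory flow the resistive pressure is constant at PIP − Pplat = 25 − 17 = 8.0 cmH2O, so resistive work = 8.0 × 0.595 = 4.76 L·cmH2O.
× 0.098 J/(L·cmH2O) → 0.4665 J.

0.47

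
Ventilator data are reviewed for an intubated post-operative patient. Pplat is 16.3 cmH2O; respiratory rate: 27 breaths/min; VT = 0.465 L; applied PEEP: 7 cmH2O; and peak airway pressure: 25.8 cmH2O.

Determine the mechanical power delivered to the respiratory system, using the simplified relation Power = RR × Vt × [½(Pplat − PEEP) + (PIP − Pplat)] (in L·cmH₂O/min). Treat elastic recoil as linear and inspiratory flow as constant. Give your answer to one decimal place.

177.7

Per-breath work = Vt × [½(Pplat−PEEP) + (PIP−Pplat)] = 0.465 × [0.5×9.3 + 9.5] = 0.465 × 14.15 = 6.58 L·cmH2O.
Power = 27 × 6.58 = 177.66 L·cmH2O/min.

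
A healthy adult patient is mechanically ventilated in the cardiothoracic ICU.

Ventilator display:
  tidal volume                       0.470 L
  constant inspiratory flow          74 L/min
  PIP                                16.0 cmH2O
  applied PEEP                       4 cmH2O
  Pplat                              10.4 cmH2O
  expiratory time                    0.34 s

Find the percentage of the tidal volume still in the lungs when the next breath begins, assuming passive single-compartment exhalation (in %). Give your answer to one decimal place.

36.1

Flow: 74 L/min ÷ 60 = 1.2333 L/s.
R = (PIP − Pplat)/V̇ = (16.0 − 10.4) / 1.2333 = 5.6/1.2333 = 4.541 cmH2O·s/L.
C = Vt/(Pplat − PEEP) = 470.0 / (10.4 − 4) = 470.0/6.4 = 73.438 mL/cmH2O.
τ = R × C = 4.541 × 0.07344 L/cmH2O = 0.3335 s.
Fraction remaining at end-expiration = e^(−Te/τ) = e^(−0.34/0.3335) = 0.3608 → 36.08%.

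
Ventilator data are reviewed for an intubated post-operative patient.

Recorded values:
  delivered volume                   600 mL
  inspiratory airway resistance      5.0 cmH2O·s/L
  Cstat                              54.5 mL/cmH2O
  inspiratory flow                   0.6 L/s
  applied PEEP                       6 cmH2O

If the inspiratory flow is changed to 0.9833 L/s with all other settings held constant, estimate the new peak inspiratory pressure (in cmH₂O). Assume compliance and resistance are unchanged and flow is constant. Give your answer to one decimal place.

21.9

PIP = Vt/C + R·V̇ + PEEP (constant-flow equation of motion).
Only the resistive term changes: ΔPIP = R × ΔV̇ = 5.0 × (0.9833 − 0.6) = 5.0 × 0.3833 = 1.917 cmH2O.
Original PIP = 600/54.5 + 5.0×0.6 + 6 = 20.009 cmH2O; new PIP = 20.009 + (1.917) = 21.926 cmH2O.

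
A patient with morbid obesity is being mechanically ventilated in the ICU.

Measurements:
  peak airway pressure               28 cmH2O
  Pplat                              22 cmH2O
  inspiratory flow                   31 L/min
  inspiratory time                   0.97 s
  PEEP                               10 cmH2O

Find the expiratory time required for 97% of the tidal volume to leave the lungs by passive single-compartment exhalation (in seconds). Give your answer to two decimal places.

1.70

Flow: 31 L/min ÷ 60 = 0.5167 L/s.
Vt = flow × Ti = 0.5167 L/s × 0.97 s × 1000 mL/L = 501.2 mL.
R = (PIP − Pplat)/V̇ = (28 − 22) / 0.5167 = 6.0/0.5167 = 11.612 cmH2O·s/L.
C = Vt/(Pplat − PEEP) = 501.2 / (22 − 10) = 501.2/12.0 = 41.767 mL/cmH2O.
τ = R × C = 11.612 × 0.04177 L/cmH2O = 0.485 s.
t = −τ·ln(1 − 0.97) = −0.485·ln(0.03) = 1.701 s.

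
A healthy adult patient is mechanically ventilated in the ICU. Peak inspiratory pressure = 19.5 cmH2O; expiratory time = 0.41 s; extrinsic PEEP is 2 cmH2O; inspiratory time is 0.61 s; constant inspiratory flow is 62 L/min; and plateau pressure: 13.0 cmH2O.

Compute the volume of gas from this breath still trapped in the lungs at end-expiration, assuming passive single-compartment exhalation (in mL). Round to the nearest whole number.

Flow: 62 L/min ÷ 60 = 1.0333 L/s.
Vt = flow × Ti = 1.0333 L/s × 0.61 s × 1000 mL/L = 630.31 mL.
R = (PIP − Pplat)/V̇ = (19.5 − 13.0) / 1.0333 = 6.5/1.0333 = 6.291 cmH2O·s/L.
C = Vt/(Pplat − PEEP) = 630.31 / (13.0 − 2) = 630.31/11.0 = 57.301 mL/cmH2O.
τ = R × C = 6.291 × 0.0573 L/cmH2O = 0.3605 s.
Fraction remaining = e^(−Te/τ) = e^(−0.41/0.3605) = 0.3207.
Trapped volume = 630.31 × 0.3207 = 202.14 mL.

202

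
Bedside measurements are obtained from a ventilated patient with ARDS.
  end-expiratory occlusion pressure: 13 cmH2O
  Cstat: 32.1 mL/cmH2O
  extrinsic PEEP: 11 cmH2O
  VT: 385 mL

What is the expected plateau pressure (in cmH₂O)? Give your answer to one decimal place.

End-expiratory occlusion gives total PEEP = 13 cmH2O (intrinsic PEEP = 13 − 11 = 2). Use total PEEP for the elastic gradient.
Pplat = PEEPtotal + Vt / Cstat = 13 + 385 / 32.1 = 13 + 11.994 = 24.994 cmH2O.

25.0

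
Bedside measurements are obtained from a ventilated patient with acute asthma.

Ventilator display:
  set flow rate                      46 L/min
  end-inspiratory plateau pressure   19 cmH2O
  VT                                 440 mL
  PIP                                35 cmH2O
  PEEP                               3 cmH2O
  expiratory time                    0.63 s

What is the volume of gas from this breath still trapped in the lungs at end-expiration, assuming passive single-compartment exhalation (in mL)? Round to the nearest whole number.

Flow: 46 L/min ÷ 60 = 0.7667 L/s.
R = (PIP − Pplat)/V̇ = (35 − 19) / 0.7667 = 16.0/0.7667 = 20.869 cmH2O·s/L.
C = Vt/(Pplat − PEEP) = 440.0 / (19 − 3) = 440.0/16.0 = 27.5 mL/cmH2O.
τ = R × C = 20.869 × 0.0275 L/cmH2O = 0.5739 s.
Fraction remaining = e^(−Te/τ) = e^(−0.63/0.5739) = 0.3336.
Trapped volume = 440.0 × 0.3336 = 146.78 mL.

147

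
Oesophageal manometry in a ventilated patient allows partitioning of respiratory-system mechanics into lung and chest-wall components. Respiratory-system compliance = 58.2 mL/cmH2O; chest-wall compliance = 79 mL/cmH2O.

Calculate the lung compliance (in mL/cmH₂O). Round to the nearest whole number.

221

1/CL = 1/Crs − 1/Ccw.
1/CL = 1/58.2 − 1/79 = 0.004524.
CL = 221.04 mL/cmH2O.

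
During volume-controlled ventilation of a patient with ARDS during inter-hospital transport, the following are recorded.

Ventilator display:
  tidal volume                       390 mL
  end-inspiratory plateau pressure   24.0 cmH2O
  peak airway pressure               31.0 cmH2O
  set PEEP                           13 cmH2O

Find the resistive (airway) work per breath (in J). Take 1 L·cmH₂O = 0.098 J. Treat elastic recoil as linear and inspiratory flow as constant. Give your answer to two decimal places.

0.27

With constant inspiratory flow the resistive pressure is constant at PIP − Pplat = 31.0 − 24.0 = 7.0 cmH2O, so resistive work = 7.0 × 0.390 = 2.73 L·cmH2O.
× 0.098 J/(L·cmH2O) → 0.2675 J.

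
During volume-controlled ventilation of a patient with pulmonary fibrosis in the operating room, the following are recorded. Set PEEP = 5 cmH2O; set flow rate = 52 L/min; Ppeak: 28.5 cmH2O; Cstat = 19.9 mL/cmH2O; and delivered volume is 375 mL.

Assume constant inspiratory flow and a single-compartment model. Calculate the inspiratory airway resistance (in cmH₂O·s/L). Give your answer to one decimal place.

5.4

Flow: 52 L/min ÷ 60 = 0.8667 L/s.
Equation of motion (constant flow): PIP = Vt/C + R·V̇ + PEEP.
R·V̇ = PIP − Vt/C − PEEP = 28.5 − 375/19.9 − 5 = 28.5 − 18.844 − 5 = 4.656 cmH2O.
R = 4.656 / 0.8667 = 5.372 cmH2O·s/L.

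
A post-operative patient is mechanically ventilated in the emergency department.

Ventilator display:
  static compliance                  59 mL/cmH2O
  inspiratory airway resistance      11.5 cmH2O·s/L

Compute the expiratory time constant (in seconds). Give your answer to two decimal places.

τ = R × C = 11.5 × 59 mL/cmH2O = 11.5 × 0.059 L/cmH2O = 0.6785 s.

0.68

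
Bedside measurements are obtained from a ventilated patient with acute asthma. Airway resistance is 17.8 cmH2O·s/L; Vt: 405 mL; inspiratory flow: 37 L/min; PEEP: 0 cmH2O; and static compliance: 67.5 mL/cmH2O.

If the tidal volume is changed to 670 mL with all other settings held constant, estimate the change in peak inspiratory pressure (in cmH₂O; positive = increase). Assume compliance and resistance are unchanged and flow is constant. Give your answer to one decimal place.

3.9

PIP = Vt/C + R·V̇ + PEEP (constant-flow equation of motion).
Only the elastic term changes: ΔPIP = ΔVt / C = (670 − 405) / 67.5 = 3.926 cmH2O.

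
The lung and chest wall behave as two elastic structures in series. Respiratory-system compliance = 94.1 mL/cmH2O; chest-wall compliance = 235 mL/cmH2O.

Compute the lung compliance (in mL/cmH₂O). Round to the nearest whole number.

1/CL = 1/Crs − 1/Ccw.
1/CL = 1/94.1 − 1/235 = 0.006372.
CL = 156.94 mL/cmH2O.

157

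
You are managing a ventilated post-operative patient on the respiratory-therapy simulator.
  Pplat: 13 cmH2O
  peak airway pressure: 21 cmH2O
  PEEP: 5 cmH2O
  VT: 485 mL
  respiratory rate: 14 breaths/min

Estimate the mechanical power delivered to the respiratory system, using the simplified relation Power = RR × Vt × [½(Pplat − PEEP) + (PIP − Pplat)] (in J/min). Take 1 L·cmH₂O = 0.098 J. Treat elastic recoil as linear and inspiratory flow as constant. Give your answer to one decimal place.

8.0

Per-breath work = Vt × [½(Pplat−PEEP) + (PIP−Pplat)] = 0.485 × [0.5×8.0 + 8.0] = 0.485 × 12.0 = 5.82 L·cmH2O.
Power = 14 × 5.82 = 81.48 L·cmH2O/min.
× 0.098 J/(L·cmH2O) → 7.985 J/min.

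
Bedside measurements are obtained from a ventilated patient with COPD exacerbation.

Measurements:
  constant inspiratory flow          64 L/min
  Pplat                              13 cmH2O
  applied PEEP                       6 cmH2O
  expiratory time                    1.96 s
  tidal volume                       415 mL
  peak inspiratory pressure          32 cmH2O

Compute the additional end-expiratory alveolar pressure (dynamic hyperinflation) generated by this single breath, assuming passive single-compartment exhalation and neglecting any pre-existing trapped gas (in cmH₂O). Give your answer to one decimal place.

1.1

Flow: 64 L/min ÷ 60 = 1.0667 L/s.
R = (PIP − Pplat)/V̇ = (32 − 13) / 1.0667 = 19.0/1.0667 = 17.812 cmH2O·s/L.
C = Vt/(Pplat − PEEP) = 415.0 / (13 − 6) = 415.0/7.0 = 59.286 mL/cmH2O.
τ = R × C = 17.812 × 0.05929 L/cmH2O = 1.056 s.
Fraction remaining = e^(−Te/τ) = e^(−1.96/1.056) = 0.1563; trapped volume = 415.0 × 0.1563 = 64.865 mL.
Additional alveolar pressure from trapping ≈ V_trapped / C = 64.865 / 59.286 = 1.094 cmH2O.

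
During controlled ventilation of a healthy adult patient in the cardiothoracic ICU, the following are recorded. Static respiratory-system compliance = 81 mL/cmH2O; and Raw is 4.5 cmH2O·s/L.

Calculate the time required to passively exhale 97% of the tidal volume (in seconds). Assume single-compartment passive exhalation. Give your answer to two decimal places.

τ = R × C = 4.5 × 81 mL/cmH2O = 4.5 × 0.081 L/cmH2O = 0.3645 s.
Exhaled fraction f = 1 − e^(−t/τ) → t = −τ·ln(1 − f) = −0.3645·ln(0.03) = 1.278 s.

1.28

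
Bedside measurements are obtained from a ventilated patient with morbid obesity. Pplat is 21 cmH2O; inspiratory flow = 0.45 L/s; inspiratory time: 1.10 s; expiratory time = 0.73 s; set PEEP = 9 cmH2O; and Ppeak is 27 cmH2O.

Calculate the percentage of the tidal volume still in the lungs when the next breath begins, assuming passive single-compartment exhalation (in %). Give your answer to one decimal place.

Vt = flow × Ti = 0.45 L/s × 1.10 s × 1000 mL/L = 495.0 mL.
R = (PIP − Pplat)/V̇ = (27 − 21) / 0.45 = 6.0/0.45 = 13.333 cmH2O·s/L.
C = Vt/(Pplat − PEEP) = 495.0 / (21 − 9) = 495.0/12.0 = 41.25 mL/cmH2O.
τ = R × C = 13.333 × 0.04125 L/cmH2O = 0.55 s.
Fraction remaining at end-expiration = e^(−Te/τ) = e^(−0.73/0.55) = 0.2652 → 26.52%.

26.5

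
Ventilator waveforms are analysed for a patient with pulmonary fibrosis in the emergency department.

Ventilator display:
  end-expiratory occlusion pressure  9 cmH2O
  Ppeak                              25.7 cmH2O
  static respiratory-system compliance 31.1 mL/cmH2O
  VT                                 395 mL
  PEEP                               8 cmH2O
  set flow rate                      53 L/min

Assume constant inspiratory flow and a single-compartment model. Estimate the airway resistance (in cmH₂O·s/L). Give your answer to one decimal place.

4.5

Flow: 53 L/min ÷ 60 = 0.8833 L/s.
Total PEEP = 9 cmH2O (set 8 + intrinsic 1); this is the baseline alveolar pressure.
Equation of motion (constant flow): PIP = Vt/C + R·V̇ + PEEP.
R·V̇ = PIP − Vt/C − PEEP = 25.7 − 395/31.1 − 9 = 25.7 − 12.701 − 9 = 3.999 cmH2O.
R = 3.999 / 0.8833 = 4.527 cmH2O·s/L.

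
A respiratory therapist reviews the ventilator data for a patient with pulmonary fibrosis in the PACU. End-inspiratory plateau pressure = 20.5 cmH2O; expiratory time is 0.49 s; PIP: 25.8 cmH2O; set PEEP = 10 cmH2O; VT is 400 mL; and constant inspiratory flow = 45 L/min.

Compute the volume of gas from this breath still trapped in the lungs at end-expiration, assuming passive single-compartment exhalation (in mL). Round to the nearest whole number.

65

Flow: 45 L/min ÷ 60 = 0.75 L/s.
R = (PIP − Pplat)/V̇ = (25.8 − 20.5) / 0.75 = 5.3/0.75 = 7.067 cmH2O·s/L.
C = Vt/(Pplat − PEEP) = 400.0 / (20.5 − 10) = 400.0/10.5 = 38.095 mL/cmH2O.
τ = R × C = 7.067 × 0.0381 L/cmH2O = 0.2693 s.
Fraction remaining = e^(−Te/τ) = e^(−0.49/0.2693) = 0.1621.
Trapped volume = 400.0 × 0.1621 = 64.84 mL.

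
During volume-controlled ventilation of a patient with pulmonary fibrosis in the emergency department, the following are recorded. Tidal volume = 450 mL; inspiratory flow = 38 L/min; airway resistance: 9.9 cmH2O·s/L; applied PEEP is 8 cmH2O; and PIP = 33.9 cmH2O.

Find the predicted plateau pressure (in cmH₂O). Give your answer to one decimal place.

Flow: 38 L/min ÷ 60 = 0.6333 L/s.
Pplat = PIP − Raw × flow = 33.9 − 9.9 × 0.6333 = 33.9 − 6.27 = 27.63 cmH2O.

27.6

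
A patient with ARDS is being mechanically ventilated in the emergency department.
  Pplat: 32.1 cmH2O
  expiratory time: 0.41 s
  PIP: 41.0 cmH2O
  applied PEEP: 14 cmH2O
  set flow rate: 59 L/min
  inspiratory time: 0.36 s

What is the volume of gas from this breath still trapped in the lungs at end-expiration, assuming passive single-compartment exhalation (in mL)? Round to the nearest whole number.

35

Flow: 59 L/min ÷ 60 = 0.9833 L/s.
Vt = flow × Ti = 0.9833 L/s × 0.36 s × 1000 mL/L = 353.99 mL.
R = (PIP − Pplat)/V̇ = (41.0 − 32.1) / 0.9833 = 8.9/0.9833 = 9.051 cmH2O·s/L.
C = Vt/(Pplat − PEEP) = 353.99 / (32.1 − 14) = 353.99/18.1 = 19.557 mL/cmH2O.
τ = R × C = 9.051 × 0.01956 L/cmH2O = 0.177 s.
Fraction remaining = e^(−Te/τ) = e^(−0.41/0.177) = 0.09863.
Trapped volume = 353.99 × 0.09863 = 34.914 mL.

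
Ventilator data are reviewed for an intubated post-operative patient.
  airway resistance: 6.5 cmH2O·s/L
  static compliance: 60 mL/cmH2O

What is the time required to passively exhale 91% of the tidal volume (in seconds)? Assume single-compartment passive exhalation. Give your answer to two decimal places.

τ = R × C = 6.5 × 60 mL/cmH2O = 6.5 × 0.060 L/cmH2O = 0.39 s.
Exhaled fraction f = 1 − e^(−t/τ) → t = −τ·ln(1 − f) = −0.39·ln(0.09) = 0.9391 s.

0.94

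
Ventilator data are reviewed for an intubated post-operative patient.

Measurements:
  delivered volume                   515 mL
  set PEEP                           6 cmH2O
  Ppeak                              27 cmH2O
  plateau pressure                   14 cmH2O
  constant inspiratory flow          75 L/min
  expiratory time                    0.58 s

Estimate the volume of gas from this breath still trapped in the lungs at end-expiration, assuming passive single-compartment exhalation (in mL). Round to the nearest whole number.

217

Flow: 75 L/min ÷ 60 = 1.25 L/s.
R = (PIP − Pplat)/V̇ = (27 − 14) / 1.25 = 13.0/1.25 = 10.4 cmH2O·s/L.
C = Vt/(Pplat − PEEP) = 515.0 / (14 − 6) = 515.0/8.0 = 64.375 mL/cmH2O.
τ = R × C = 10.4 × 0.06438 L/cmH2O = 0.6696 s.
Fraction remaining = e^(−Te/τ) = e^(−0.58/0.6696) = 0.4206.
Trapped volume = 515.0 × 0.4206 = 216.61 mL.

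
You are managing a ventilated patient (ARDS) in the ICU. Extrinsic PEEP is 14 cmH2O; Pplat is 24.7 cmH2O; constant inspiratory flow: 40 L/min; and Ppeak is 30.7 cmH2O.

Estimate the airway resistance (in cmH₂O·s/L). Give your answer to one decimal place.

Flow: 40 L/min ÷ 60 = 0.6667 L/s.
Raw = (PIP − Pplat) / flow = (30.7 − 24.7) / 0.6667 = 6.0 / 0.6667 = 9.0 cmH2O·s/L.

9.0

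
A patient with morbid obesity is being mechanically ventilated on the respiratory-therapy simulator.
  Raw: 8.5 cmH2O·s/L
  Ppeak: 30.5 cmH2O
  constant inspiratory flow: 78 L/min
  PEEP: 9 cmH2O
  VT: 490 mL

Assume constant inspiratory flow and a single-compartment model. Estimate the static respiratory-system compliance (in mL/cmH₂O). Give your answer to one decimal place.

Flow: 78 L/min ÷ 60 = 1.3 L/s.
Equation of motion (constant flow): PIP = Vt/C + R·V̇ + PEEP.
Vt/C = PIP − R·V̇ − PEEP = 30.5 − 8.5×1.3 − 9 = 30.5 − 11.05 − 9 = 10.45 cmH2O.
C = Vt / 10.45 = 490 / 10.45 = 46.89 mL/cmH2O.

46.9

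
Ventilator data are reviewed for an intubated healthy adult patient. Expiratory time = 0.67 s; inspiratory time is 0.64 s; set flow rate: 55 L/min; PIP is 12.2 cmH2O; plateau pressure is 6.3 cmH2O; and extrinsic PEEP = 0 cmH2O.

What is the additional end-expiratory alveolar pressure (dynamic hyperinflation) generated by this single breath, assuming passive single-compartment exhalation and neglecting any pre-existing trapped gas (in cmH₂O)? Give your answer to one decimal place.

2.1

Flow: 55 L/min ÷ 60 = 0.9167 L/s.
Vt = flow × Ti = 0.9167 L/s × 0.64 s × 1000 mL/L = 586.69 mL.
R = (PIP − Pplat)/V̇ = (12.2 − 6.3) / 0.9167 = 5.9/0.9167 = 6.436 cmH2O·s/L.
C = Vt/(Pplat − PEEP) = 586.69 / (6.3 − 0) = 586.69/6.3 = 93.125 mL/cmH2O.
τ = R × C = 6.436 × 0.09313 L/cmH2O = 0.5994 s.
Fraction remaining = e^(−Te/τ) = e^(−0.67/0.5994) = 0.327; trapped volume = 586.69 × 0.327 = 191.85 mL.
Additional alveolar pressure from trapping ≈ V_trapped / C = 191.85 / 93.125 = 2.06 cmH2O.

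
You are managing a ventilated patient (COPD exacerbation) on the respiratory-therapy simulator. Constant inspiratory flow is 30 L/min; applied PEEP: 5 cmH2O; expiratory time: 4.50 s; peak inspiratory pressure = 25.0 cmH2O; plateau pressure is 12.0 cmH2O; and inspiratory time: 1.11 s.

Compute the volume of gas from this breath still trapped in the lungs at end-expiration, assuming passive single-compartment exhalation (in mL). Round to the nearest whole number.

Flow: 30 L/min ÷ 60 = 0.5 L/s.
Vt = flow × Ti = 0.5 L/s × 1.11 s × 1000 mL/L = 555.0 mL.
R = (PIP − Pplat)/V̇ = (25.0 − 12.0) / 0.5 = 13.0/0.5 = 26.0 cmH2O·s/L.
C = Vt/(Pplat − PEEP) = 555.0 / (12.0 − 5) = 555.0/7.0 = 79.286 mL/cmH2O.
τ = R × C = 26.0 × 0.07929 L/cmH2O = 2.062 s.
Fraction remaining = e^(−Te/τ) = e^(−4.50/2.062) = 0.1128.
Trapped volume = 555.0 × 0.1128 = 62.604 mL.

63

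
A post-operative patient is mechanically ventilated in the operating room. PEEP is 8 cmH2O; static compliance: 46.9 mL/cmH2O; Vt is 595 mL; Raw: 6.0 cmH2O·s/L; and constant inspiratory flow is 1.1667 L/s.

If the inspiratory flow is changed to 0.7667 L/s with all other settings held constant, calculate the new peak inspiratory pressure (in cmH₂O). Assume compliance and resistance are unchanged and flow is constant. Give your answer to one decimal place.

25.3

PIP = Vt/C + R·V̇ + PEEP (constant-flow equation of motion).
Only the resistive term changes: ΔPIP = R × ΔV̇ = 6.0 × (0.7667 − 1.1667) = 6.0 × -0.4 = -2.4 cmH2O.
Original PIP = 595/46.9 + 6.0×1.1667 + 8 = 27.687 cmH2O; new PIP = 27.687 + (-2.4) = 25.287 cmH2O.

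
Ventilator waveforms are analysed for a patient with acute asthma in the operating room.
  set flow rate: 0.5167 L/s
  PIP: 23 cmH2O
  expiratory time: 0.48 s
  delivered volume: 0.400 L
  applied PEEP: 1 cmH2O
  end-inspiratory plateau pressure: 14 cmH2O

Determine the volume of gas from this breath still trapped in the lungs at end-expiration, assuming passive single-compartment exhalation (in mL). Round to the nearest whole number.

R = (PIP − Pplat)/V̇ = (23 − 14) / 0.5167 = 9.0/0.5167 = 17.418 cmH2O·s/L.
C = Vt/(Pplat − PEEP) = 400.0 / (14 − 1) = 400.0/13.0 = 30.769 mL/cmH2O.
τ = R × C = 17.418 × 0.03077 L/cmH2O = 0.536 s.
Fraction remaining = e^(−Te/τ) = e^(−0.48/0.536) = 0.4084.
Trapped volume = 400.0 × 0.4084 = 163.36 mL.

163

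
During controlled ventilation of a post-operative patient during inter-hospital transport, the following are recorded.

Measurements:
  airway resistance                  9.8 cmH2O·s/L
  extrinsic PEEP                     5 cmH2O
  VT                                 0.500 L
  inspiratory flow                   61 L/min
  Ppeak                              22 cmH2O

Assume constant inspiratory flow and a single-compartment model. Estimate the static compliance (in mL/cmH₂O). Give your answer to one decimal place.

71.1

Flow: 61 L/min ÷ 60 = 1.0167 L/s.
Equation of motion (constant flow): PIP = Vt/C + R·V̇ + PEEP.
Vt/C = PIP − R·V̇ − PEEP = 22 − 9.8×1.0167 − 5 = 22 − 9.964 − 5 = 7.036 cmH2O.
C = Vt / 7.036 = 500 / 7.036 = 71.063 mL/cmH2O.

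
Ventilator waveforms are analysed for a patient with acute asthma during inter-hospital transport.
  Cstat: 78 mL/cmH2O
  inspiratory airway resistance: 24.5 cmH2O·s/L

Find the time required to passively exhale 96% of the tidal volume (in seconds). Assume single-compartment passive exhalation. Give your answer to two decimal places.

τ = R × C = 24.5 × 78 mL/cmH2O = 24.5 × 0.078 L/cmH2O = 1.911 s.
Exhaled fraction f = 1 − e^(−t/τ) → t = −τ·ln(1 − f) = −1.911·ln(0.04) = 6.151 s.

6.15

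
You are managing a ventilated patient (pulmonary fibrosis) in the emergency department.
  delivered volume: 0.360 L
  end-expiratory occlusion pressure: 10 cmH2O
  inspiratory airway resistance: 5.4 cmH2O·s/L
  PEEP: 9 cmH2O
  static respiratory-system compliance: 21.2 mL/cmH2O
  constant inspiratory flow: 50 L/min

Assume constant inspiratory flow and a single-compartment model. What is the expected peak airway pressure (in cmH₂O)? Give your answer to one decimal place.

31.5

Flow: 50 L/min ÷ 60 = 0.8333 L/s.
Total PEEP = 10 cmH2O (set 9 + intrinsic 1); this is the baseline alveolar pressure.
Equation of motion (constant flow): PIP = Vt/C + R·V̇ + PEEP.
PIP = 360/21.2 + 5.4×0.8333 + 10 = 16.981 + 4.5 + 10 = 31.481 cmH2O.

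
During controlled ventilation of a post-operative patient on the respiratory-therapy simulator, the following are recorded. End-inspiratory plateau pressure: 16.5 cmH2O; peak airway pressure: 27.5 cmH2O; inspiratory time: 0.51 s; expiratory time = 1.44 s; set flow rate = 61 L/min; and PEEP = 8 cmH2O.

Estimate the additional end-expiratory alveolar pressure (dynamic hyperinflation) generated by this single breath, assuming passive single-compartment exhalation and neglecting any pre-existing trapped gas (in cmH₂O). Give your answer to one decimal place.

Flow: 61 L/min ÷ 60 = 1.0167 L/s.
Vt = flow × Ti = 1.0167 L/s × 0.51 s × 1000 mL/L = 518.52 mL.
R = (PIP − Pplat)/V̇ = (27.5 − 16.5) / 1.0167 = 11.0/1.0167 = 10.819 cmH2O·s/L.
C = Vt/(Pplat − PEEP) = 518.52 / (16.5 − 8) = 518.52/8.5 = 61.002 mL/cmH2O.
τ = R × C = 10.819 × 0.061 L/cmH2O = 0.66 s.
Fraction remaining = e^(−Te/τ) = e^(−1.44/0.66) = 0.1128; trapped volume = 518.52 × 0.1128 = 58.489 mL.
Additional alveolar pressure from trapping ≈ V_trapped / C = 58.489 / 61.002 = 0.9588 cmH2O.

1.0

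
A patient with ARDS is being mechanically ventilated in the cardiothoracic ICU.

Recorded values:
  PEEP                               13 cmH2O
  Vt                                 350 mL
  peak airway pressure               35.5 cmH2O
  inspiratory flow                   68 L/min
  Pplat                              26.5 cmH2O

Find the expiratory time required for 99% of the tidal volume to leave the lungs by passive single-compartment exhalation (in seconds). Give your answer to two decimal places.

0.95

Flow: 68 L/min ÷ 60 = 1.1333 L/s.
R = (PIP − Pplat)/V̇ = (35.5 − 26.5) / 1.1333 = 9.0/1.1333 = 7.941 cmH2O·s/L.
C = Vt/(Pplat − PEEP) = 350.0 / (26.5 − 13) = 350.0/13.5 = 25.926 mL/cmH2O.
τ = R × C = 7.941 × 0.02593 L/cmH2O = 0.2059 s.
t = −τ·ln(1 − 0.99) = −0.2059·ln(0.01) = 0.9482 s.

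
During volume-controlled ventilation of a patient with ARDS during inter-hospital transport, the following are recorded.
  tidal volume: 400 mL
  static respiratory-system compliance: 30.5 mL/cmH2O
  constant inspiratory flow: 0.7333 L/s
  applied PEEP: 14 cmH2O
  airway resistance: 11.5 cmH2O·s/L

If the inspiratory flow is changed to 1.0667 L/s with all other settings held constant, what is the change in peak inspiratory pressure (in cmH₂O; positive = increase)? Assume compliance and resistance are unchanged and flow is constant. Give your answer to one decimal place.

PIP = Vt/C + R·V̇ + PEEP (constant-flow equation of motion).
Only the resistive term changes: ΔPIP = R × ΔV̇ = 11.5 × (1.0667 − 0.7333) = 11.5 × 0.3334 = 3.834 cmH2O.

3.8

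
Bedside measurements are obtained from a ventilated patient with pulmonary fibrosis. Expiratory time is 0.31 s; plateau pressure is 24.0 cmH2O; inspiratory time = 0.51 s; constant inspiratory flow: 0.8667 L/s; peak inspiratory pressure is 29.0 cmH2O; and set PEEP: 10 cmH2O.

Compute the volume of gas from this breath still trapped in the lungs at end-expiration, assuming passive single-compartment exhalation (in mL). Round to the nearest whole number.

81

Vt = flow × Ti = 0.8667 L/s × 0.51 s × 1000 mL/L = 442.02 mL.
R = (PIP − Pplat)/V̇ = (29.0 − 24.0) / 0.8667 = 5.0/0.8667 = 5.769 cmH2O·s/L.
C = Vt/(Pplat − PEEP) = 442.02 / (24.0 − 10) = 442.02/14.0 = 31.573 mL/cmH2O.
τ = R × C = 5.769 × 0.03157 L/cmH2O = 0.1821 s.
Fraction remaining = e^(−Te/τ) = e^(−0.31/0.1821) = 0.1823.
Trapped volume = 442.02 × 0.1823 = 80.58 mL.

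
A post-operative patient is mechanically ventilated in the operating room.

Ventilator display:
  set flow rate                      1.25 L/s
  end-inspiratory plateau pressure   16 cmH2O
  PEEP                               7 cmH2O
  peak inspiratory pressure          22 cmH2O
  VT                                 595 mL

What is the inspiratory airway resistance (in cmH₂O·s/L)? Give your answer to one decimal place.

Raw = (PIP − Pplat) / flow = (22 − 16) / 1.25 = 6.0 / 1.25 = 4.8 cmH2O·s/L.

4.8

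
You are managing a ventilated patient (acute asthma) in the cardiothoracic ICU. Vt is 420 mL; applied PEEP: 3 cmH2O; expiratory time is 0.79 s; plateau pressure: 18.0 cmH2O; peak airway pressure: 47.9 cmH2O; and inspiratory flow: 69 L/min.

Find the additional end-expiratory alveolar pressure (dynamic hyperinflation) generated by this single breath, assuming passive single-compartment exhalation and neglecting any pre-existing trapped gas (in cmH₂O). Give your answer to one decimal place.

Flow: 69 L/min ÷ 60 = 1.15 L/s.
R = (PIP − Pplat)/V̇ = (47.9 − 18.0) / 1.15 = 29.9/1.15 = 26.0 cmH2O·s/L.
C = Vt/(Pplat − PEEP) = 420.0 / (18.0 − 3) = 420.0/15.0 = 28.0 mL/cmH2O.
τ = R × C = 26.0 × 0.028 L/cmH2O = 0.728 s.
Fraction remaining = e^(−Te/τ) = e^(−0.79/0.728) = 0.3378; trapped volume = 420.0 × 0.3378 = 141.88 mL.
Additional alveolar pressure from trapping ≈ V_trapped / C = 141.88 / 28.0 = 5.067 cmH2O.

5.1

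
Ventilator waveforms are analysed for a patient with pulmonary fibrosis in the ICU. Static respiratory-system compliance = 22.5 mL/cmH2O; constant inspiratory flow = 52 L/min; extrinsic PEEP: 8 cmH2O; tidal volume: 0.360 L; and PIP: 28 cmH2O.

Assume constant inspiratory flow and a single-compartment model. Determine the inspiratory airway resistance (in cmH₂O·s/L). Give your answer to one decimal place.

Flow: 52 L/min ÷ 60 = 0.8667 L/s.
Equation of motion (constant flow): PIP = Vt/C + R·V̇ + PEEP.
R·V̇ = PIP − Vt/C − PEEP = 28 − 360/22.5 − 8 = 28 − 16.0 − 8 = 4.0 cmH2O.
R = 4.0 / 0.8667 = 4.615 cmH2O·s/L.

4.6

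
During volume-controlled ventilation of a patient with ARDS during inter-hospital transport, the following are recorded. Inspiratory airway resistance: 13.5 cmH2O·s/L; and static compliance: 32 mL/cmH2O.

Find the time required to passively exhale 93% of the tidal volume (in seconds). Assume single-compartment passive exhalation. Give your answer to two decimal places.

1.15

τ = R × C = 13.5 × 32 mL/cmH2O = 13.5 × 0.032 L/cmH2O = 0.432 s.
Exhaled fraction f = 1 − e^(−t/τ) → t = −τ·ln(1 − f) = −0.432·ln(0.07) = 1.149 s.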